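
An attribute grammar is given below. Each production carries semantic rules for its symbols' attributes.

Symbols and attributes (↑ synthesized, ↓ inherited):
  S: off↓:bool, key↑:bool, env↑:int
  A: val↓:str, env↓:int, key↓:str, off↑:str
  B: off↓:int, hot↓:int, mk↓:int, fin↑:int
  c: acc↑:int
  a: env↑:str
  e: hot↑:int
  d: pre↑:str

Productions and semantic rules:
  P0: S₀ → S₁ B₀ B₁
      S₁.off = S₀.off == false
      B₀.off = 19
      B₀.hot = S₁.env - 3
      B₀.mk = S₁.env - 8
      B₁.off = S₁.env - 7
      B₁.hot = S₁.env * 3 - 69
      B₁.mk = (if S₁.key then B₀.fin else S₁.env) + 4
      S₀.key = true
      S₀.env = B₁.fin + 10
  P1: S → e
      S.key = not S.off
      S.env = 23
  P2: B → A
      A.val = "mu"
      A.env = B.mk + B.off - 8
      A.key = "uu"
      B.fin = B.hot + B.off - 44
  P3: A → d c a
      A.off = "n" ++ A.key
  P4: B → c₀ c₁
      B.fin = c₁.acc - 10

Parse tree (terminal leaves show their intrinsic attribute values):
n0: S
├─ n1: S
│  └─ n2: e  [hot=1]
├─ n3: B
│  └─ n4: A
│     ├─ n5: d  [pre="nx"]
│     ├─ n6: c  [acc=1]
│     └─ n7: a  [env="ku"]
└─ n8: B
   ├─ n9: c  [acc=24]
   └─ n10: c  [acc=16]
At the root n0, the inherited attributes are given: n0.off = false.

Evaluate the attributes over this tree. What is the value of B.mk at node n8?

1. n0.off = false  [given at root]
2. n1.off = true  [S₀.off == false]
3. n2.hot = 1  [terminal]
4. n1.key = false  [not S.off]
5. n1.env = 23  [23]
6. n3.off = 19  [19]
7. n3.hot = 20  [S₁.env - 3]
8. n3.mk = 15  [S₁.env - 8]
9. n4.val = "mu"  ["mu"]
10. n4.env = 26  [B.mk + B.off - 8]
11. n4.key = "uu"  ["uu"]
12. n5.pre = "nx"  [terminal]
13. n6.acc = 1  [terminal]
14. n7.env = "ku"  [terminal]
15. n4.off = "nuu"  ["n" ++ A.key]
16. n3.fin = -5  [B.hot + B.off - 44]
17. n8.off = 16  [S₁.env - 7]
18. n8.hot = 0  [S₁.env * 3 - 69]
19. n8.mk = 27  [(if S₁.key then B₀.fin else S₁.env) + 4]
20. n9.acc = 24  [terminal]
21. n10.acc = 16  [terminal]
22. n8.fin = 6  [c₁.acc - 10]
23. n0.key = true  [true]
24. n0.env = 16  [B₁.fin + 10]

27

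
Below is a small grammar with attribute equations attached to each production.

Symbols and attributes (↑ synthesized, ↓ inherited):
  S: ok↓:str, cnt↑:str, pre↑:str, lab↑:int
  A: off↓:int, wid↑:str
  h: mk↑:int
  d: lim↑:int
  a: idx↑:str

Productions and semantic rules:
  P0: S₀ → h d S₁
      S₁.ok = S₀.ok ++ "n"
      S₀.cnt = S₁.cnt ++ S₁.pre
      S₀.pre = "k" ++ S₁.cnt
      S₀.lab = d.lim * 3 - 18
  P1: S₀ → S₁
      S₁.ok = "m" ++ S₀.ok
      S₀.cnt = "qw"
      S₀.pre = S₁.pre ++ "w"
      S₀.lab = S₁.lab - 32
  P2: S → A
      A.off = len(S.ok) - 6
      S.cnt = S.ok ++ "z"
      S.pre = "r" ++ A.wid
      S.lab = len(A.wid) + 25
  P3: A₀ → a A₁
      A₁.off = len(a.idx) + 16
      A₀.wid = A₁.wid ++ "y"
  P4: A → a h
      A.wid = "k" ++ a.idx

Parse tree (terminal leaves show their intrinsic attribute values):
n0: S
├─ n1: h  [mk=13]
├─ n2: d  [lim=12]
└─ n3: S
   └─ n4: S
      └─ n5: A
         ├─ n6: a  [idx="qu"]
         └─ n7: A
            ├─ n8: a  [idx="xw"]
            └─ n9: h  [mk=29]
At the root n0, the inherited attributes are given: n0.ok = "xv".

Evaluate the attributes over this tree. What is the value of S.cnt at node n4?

"mxvnz"

1. n0.ok = "xv"  [given at root]
2. n1.mk = 13  [terminal]
3. n2.lim = 12  [terminal]
4. n3.ok = "xvn"  [S₀.ok ++ "n"]
5. n4.ok = "mxvn"  ["m" ++ S₀.ok]
6. n5.off = -2  [len(S.ok) - 6]
7. n6.idx = "qu"  [terminal]
8. n7.off = 18  [len(a.idx) + 16]
9. n8.idx = "xw"  [terminal]
10. n9.mk = 29  [terminal]
11. n7.wid = "kxw"  ["k" ++ a.idx]
12. n5.wid = "kxwy"  [A₁.wid ++ "y"]
13. n4.cnt = "mxvnz"  [S.ok ++ "z"]
14. n4.pre = "rkxwy"  ["r" ++ A.wid]
15. n4.lab = 29  [len(A.wid) + 25]
16. n3.cnt = "qw"  ["qw"]
17. n3.pre = "rkxwyw"  [S₁.pre ++ "w"]
18. n3.lab = -3  [S₁.lab - 32]
19. n0.cnt = "qwrkxwyw"  [S₁.cnt ++ S₁.pre]
20. n0.pre = "kqw"  ["k" ++ S₁.cnt]
21. n0.lab = 18  [d.lim * 3 - 18]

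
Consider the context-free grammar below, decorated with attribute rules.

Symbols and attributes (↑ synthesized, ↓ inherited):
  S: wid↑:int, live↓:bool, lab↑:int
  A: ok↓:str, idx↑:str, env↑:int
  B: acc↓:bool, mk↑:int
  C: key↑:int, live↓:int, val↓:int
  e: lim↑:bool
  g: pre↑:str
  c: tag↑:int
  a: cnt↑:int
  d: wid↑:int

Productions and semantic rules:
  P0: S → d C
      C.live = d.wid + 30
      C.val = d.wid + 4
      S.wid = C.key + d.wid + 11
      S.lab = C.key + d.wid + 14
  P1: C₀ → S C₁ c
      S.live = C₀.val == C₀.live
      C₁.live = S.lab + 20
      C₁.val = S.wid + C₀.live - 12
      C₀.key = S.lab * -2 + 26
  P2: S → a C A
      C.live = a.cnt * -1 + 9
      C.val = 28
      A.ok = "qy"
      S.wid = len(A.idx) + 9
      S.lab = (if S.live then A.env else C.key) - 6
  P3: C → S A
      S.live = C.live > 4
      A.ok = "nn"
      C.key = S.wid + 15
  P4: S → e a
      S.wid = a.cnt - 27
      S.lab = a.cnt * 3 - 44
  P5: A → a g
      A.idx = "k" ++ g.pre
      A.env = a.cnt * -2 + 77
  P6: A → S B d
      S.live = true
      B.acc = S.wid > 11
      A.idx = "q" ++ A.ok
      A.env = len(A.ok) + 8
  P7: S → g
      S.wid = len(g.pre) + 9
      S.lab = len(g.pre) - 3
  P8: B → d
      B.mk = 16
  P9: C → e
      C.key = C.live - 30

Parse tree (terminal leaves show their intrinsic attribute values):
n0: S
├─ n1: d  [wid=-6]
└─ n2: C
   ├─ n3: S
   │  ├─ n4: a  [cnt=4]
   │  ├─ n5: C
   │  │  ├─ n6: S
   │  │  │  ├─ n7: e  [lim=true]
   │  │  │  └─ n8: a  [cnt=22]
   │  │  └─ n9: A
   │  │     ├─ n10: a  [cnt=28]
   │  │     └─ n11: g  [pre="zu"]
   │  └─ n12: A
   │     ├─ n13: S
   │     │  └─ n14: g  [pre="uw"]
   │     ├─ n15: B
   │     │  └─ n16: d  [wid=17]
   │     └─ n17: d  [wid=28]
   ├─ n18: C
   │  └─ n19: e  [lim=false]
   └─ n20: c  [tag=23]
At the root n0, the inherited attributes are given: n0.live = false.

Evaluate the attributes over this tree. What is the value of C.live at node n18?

24

1. n0.live = false  [given at root]
2. n1.wid = -6  [terminal]
3. n2.live = 24  [d.wid + 30]
4. n2.val = -2  [d.wid + 4]
5. n3.live = false  [C₀.val == C₀.live]
6. n4.cnt = 4  [terminal]
7. n5.live = 5  [a.cnt * -1 + 9]
8. n5.val = 28  [28]
9. n6.live = true  [C.live > 4]
10. n7.lim = true  [terminal]
11. n8.cnt = 22  [terminal]
12. n6.wid = -5  [a.cnt - 27]
13. n6.lab = 22  [a.cnt * 3 - 44]
14. n9.ok = "nn"  ["nn"]
15. n10.cnt = 28  [terminal]
16. n11.pre = "zu"  [terminal]
17. n9.idx = "kzu"  ["k" ++ g.pre]
18. n9.env = 21  [a.cnt * -2 + 77]
19. n5.key = 10  [S.wid + 15]
20. n12.ok = "qy"  ["qy"]
21. n13.live = true  [true]
22. n14.pre = "uw"  [terminal]
23. n13.wid = 11  [len(g.pre) + 9]
24. n13.lab = -1  [len(g.pre) - 3]
25. n15.acc = false  [S.wid > 11]
26. n16.wid = 17  [terminal]
27. n15.mk = 16  [16]
28. n17.wid = 28  [terminal]
29. n12.idx = "qqy"  ["q" ++ A.ok]
30. n12.env = 10  [len(A.ok) + 8]
31. n3.wid = 12  [len(A.idx) + 9]
32. n3.lab = 4  [(if S.live then A.env else C.key) - 6]
33. n18.live = 24  [S.lab + 20]
34. n18.val = 24  [S.wid + C₀.live - 12]
35. n19.lim = false  [terminal]
36. n18.key = -6  [C.live - 30]
37. n20.tag = 23  [terminal]
38. n2.key = 18  [S.lab * -2 + 26]
39. n0.wid = 23  [C.key + d.wid + 11]
40. n0.lab = 26  [C.key + d.wid + 14]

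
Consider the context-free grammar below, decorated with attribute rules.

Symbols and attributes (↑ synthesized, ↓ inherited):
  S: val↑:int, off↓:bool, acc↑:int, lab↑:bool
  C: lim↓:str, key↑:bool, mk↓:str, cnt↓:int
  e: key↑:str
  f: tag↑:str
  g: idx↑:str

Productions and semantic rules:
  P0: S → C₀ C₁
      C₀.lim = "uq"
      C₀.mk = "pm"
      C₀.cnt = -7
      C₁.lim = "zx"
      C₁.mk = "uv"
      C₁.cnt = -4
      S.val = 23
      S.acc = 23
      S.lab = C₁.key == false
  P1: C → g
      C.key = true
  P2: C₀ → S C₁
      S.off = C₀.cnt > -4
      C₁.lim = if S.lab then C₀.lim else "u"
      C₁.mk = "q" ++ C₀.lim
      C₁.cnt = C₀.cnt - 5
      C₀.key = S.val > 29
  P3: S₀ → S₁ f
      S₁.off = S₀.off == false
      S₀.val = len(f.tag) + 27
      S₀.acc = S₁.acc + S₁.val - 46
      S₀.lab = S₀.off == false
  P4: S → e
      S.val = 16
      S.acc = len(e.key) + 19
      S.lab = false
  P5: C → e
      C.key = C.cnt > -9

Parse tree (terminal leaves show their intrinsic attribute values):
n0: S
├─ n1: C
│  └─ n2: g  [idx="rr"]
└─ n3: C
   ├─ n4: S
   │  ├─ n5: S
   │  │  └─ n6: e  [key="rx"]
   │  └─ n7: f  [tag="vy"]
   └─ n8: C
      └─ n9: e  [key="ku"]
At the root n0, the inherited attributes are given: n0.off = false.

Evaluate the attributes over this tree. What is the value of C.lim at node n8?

1. n0.off = false  [given at root]
2. n1.lim = "uq"  ["uq"]
3. n1.mk = "pm"  ["pm"]
4. n1.cnt = -7  [-7]
5. n2.idx = "rr"  [terminal]
6. n1.key = true  [true]
7. n3.lim = "zx"  ["zx"]
8. n3.mk = "uv"  ["uv"]
9. n3.cnt = -4  [-4]
10. n4.off = false  [C₀.cnt > -4]
11. n5.off = true  [S₀.off == false]
12. n6.key = "rx"  [terminal]
13. n5.val = 16  [16]
14. n5.acc = 21  [len(e.key) + 19]
15. n5.lab = false  [false]
16. n7.tag = "vy"  [terminal]
17. n4.val = 29  [len(f.tag) + 27]
18. n4.acc = -9  [S₁.acc + S₁.val - 46]
19. n4.lab = true  [S₀.off == false]
20. n8.lim = "zx"  [if S.lab then C₀.lim else "u"]
21. n8.mk = "qzx"  ["q" ++ C₀.lim]
22. n8.cnt = -9  [C₀.cnt - 5]
23. n9.key = "ku"  [terminal]
24. n8.key = false  [C.cnt > -9]
25. n3.key = false  [S.val > 29]
26. n0.val = 23  [23]
27. n0.acc = 23  [23]
28. n0.lab = true  [C₁.key == false]

"zx"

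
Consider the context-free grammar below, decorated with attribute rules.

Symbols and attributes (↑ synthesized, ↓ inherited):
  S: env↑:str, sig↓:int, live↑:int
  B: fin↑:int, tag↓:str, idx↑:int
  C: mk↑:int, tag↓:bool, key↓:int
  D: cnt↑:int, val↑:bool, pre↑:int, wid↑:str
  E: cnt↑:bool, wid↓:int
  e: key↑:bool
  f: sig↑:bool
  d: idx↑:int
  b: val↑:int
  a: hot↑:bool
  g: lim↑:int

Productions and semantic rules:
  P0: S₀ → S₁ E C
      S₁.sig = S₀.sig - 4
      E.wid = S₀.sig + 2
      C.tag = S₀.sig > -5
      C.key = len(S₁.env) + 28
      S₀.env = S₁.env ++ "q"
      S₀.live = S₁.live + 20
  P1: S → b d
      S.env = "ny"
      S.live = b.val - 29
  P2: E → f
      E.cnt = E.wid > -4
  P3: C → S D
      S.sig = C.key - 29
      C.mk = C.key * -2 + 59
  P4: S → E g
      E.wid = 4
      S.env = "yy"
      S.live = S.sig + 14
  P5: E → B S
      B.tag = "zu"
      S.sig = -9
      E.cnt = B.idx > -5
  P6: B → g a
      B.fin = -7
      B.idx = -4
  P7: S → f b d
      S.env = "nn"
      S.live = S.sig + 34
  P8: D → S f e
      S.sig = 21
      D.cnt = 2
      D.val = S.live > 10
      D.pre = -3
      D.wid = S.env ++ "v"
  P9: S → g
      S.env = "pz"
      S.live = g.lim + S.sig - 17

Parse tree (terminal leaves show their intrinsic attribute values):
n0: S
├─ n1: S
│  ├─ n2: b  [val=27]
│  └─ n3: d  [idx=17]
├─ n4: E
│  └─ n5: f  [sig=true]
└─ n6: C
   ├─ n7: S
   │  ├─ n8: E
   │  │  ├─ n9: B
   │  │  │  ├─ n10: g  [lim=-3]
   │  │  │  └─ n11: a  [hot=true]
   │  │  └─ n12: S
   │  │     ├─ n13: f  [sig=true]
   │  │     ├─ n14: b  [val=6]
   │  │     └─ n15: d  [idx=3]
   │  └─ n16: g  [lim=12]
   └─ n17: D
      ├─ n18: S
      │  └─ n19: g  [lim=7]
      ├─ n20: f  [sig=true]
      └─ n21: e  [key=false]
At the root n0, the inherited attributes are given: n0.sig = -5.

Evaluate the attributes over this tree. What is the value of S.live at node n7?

1. n0.sig = -5  [given at root]
2. n1.sig = -9  [S₀.sig - 4]
3. n2.val = 27  [terminal]
4. n3.idx = 17  [terminal]
5. n1.env = "ny"  ["ny"]
6. n1.live = -2  [b.val - 29]
7. n4.wid = -3  [S₀.sig + 2]
8. n5.sig = true  [terminal]
9. n4.cnt = true  [E.wid > -4]
10. n6.tag = false  [S₀.sig > -5]
11. n6.key = 30  [len(S₁.env) + 28]
12. n7.sig = 1  [C.key - 29]
13. n8.wid = 4  [4]
14. n9.tag = "zu"  ["zu"]
15. n10.lim = -3  [terminal]
16. n11.hot = true  [terminal]
17. n9.fin = -7  [-7]
18. n9.idx = -4  [-4]
19. n12.sig = -9  [-9]
20. n13.sig = true  [terminal]
21. n14.val = 6  [terminal]
22. n15.idx = 3  [terminal]
23. n12.env = "nn"  ["nn"]
24. n12.live = 25  [S.sig + 34]
25. n8.cnt = true  [B.idx > -5]
26. n16.lim = 12  [terminal]
27. n7.env = "yy"  ["yy"]
28. n7.live = 15  [S.sig + 14]
29. n18.sig = 21  [21]
30. n19.lim = 7  [terminal]
31. n18.env = "pz"  ["pz"]
32. n18.live = 11  [g.lim + S.sig - 17]
33. n20.sig = true  [terminal]
34. n21.key = false  [terminal]
35. n17.cnt = 2  [2]
36. n17.val = true  [S.live > 10]
37. n17.pre = -3  [-3]
38. n17.wid = "pzv"  [S.env ++ "v"]
39. n6.mk = -1  [C.key * -2 + 59]
40. n0.env = "nyq"  [S₁.env ++ "q"]
41. n0.live = 18  [S₁.live + 20]

15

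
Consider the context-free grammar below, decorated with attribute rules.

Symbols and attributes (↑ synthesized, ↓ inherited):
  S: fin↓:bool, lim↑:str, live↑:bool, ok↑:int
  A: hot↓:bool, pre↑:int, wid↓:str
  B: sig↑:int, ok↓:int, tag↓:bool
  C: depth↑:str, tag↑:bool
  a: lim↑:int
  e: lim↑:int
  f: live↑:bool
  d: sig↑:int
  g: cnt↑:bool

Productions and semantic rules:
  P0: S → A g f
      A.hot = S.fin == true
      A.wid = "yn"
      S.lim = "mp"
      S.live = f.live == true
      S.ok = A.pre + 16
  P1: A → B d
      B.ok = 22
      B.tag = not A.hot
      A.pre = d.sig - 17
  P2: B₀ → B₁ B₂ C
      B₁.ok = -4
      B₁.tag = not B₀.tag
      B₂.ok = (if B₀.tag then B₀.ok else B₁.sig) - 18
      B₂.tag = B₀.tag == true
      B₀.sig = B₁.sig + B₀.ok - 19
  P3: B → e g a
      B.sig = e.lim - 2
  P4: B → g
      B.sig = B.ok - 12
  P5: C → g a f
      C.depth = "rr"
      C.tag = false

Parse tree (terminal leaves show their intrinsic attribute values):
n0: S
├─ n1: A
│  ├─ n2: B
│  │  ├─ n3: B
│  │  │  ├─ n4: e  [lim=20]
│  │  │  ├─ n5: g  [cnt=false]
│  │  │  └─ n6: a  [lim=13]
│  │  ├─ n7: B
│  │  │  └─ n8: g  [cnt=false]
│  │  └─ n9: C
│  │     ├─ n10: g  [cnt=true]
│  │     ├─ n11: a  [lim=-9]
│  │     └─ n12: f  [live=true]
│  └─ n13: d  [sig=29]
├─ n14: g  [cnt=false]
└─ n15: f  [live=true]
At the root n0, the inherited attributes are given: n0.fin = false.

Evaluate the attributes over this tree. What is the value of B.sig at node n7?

1. n0.fin = false  [given at root]
2. n1.hot = false  [S.fin == true]
3. n1.wid = "yn"  ["yn"]
4. n2.ok = 22  [22]
5. n2.tag = true  [not A.hot]
6. n3.ok = -4  [-4]
7. n3.tag = false  [not B₀.tag]
8. n4.lim = 20  [terminal]
9. n5.cnt = false  [terminal]
10. n6.lim = 13  [terminal]
11. n3.sig = 18  [e.lim - 2]
12. n7.ok = 4  [(if B₀.tag then B₀.ok else B₁.sig) - 18]
13. n7.tag = true  [B₀.tag == true]
14. n8.cnt = false  [terminal]
15. n7.sig = -8  [B.ok - 12]
16. n10.cnt = true  [terminal]
17. n11.lim = -9  [terminal]
18. n12.live = true  [terminal]
19. n9.depth = "rr"  ["rr"]
20. n9.tag = false  [false]
21. n2.sig = 21  [B₁.sig + B₀.ok - 19]
22. n13.sig = 29  [terminal]
23. n1.pre = 12  [d.sig - 17]
24. n14.cnt = false  [terminal]
25. n15.live = true  [terminal]
26. n0.lim = "mp"  ["mp"]
27. n0.live = true  [f.live == true]
28. n0.ok = 28  [A.pre + 16]

-8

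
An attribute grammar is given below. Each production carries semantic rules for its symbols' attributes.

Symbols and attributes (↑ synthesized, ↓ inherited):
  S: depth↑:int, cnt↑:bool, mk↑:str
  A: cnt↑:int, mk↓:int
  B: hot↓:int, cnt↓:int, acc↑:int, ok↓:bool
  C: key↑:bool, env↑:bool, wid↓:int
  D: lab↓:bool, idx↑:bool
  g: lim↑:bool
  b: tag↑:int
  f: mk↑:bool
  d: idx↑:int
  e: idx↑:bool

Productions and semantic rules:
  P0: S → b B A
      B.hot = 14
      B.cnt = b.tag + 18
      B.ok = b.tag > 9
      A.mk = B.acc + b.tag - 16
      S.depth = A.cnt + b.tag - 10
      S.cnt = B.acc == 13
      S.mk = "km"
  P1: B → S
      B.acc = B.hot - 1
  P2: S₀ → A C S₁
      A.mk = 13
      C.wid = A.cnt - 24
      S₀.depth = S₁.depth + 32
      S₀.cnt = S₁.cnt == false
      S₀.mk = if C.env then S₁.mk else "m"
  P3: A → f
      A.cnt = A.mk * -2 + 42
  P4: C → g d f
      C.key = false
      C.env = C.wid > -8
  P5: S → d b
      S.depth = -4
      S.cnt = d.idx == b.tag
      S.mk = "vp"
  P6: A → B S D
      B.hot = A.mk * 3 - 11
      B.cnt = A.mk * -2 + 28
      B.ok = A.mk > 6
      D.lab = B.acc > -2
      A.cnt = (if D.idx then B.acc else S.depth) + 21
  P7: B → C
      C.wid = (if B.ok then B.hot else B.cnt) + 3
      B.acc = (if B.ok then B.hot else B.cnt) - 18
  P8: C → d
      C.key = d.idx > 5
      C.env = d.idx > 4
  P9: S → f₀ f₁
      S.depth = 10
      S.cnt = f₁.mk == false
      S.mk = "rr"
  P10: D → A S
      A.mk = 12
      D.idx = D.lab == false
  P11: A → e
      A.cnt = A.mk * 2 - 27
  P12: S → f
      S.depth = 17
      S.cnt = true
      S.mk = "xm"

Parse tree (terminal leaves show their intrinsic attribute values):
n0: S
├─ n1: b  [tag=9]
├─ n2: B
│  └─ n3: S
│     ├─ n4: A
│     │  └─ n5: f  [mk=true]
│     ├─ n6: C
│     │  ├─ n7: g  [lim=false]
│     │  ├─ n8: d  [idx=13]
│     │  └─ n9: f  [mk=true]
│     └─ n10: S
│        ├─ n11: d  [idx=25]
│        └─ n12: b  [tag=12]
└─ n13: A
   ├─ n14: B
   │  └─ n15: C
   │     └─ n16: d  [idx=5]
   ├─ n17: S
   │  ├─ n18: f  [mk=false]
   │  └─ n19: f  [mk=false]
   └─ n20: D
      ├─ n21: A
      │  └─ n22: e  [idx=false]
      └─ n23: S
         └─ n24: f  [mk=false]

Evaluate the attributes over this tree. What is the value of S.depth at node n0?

1. n1.tag = 9  [terminal]
2. n2.hot = 14  [14]
3. n2.cnt = 27  [b.tag + 18]
4. n2.ok = false  [b.tag > 9]
5. n4.mk = 13  [13]
6. n5.mk = true  [terminal]
7. n4.cnt = 16  [A.mk * -2 + 42]
8. n6.wid = -8  [A.cnt - 24]
9. n7.lim = false  [terminal]
10. n8.idx = 13  [terminal]
11. n9.mk = true  [terminal]
12. n6.key = false  [false]
13. n6.env = false  [C.wid > -8]
14. n11.idx = 25  [terminal]
15. n12.tag = 12  [terminal]
16. n10.depth = -4  [-4]
17. n10.cnt = false  [d.idx == b.tag]
18. n10.mk = "vp"  ["vp"]
19. n3.depth = 28  [S₁.depth + 32]
20. n3.cnt = true  [S₁.cnt == false]
21. n3.mk = "m"  [if C.env then S₁.mk else "m"]
22. n2.acc = 13  [B.hot - 1]
23. n13.mk = 6  [B.acc + b.tag - 16]
24. n14.hot = 7  [A.mk * 3 - 11]
25. n14.cnt = 16  [A.mk * -2 + 28]
26. n14.ok = false  [A.mk > 6]
27. n15.wid = 19  [(if B.ok then B.hot else B.cnt) + 3]
28. n16.idx = 5  [terminal]
29. n15.key = false  [d.idx > 5]
30. n15.env = true  [d.idx > 4]
31. n14.acc = -2  [(if B.ok then B.hot else B.cnt) - 18]
32. n18.mk = false  [terminal]
33. n19.mk = false  [terminal]
34. n17.depth = 10  [10]
35. n17.cnt = true  [f₁.mk == false]
36. n17.mk = "rr"  ["rr"]
37. n20.lab = false  [B.acc > -2]
38. n21.mk = 12  [12]
39. n22.idx = false  [terminal]
40. n21.cnt = -3  [A.mk * 2 - 27]
41. n24.mk = false  [terminal]
42. n23.depth = 17  [17]
43. n23.cnt = true  [true]
44. n23.mk = "xm"  ["xm"]
45. n20.idx = true  [D.lab == false]
46. n13.cnt = 19  [(if D.idx then B.acc else S.depth) + 21]
47. n0.depth = 18  [A.cnt + b.tag - 10]
48. n0.cnt = true  [B.acc == 13]
49. n0.mk = "km"  ["km"]

18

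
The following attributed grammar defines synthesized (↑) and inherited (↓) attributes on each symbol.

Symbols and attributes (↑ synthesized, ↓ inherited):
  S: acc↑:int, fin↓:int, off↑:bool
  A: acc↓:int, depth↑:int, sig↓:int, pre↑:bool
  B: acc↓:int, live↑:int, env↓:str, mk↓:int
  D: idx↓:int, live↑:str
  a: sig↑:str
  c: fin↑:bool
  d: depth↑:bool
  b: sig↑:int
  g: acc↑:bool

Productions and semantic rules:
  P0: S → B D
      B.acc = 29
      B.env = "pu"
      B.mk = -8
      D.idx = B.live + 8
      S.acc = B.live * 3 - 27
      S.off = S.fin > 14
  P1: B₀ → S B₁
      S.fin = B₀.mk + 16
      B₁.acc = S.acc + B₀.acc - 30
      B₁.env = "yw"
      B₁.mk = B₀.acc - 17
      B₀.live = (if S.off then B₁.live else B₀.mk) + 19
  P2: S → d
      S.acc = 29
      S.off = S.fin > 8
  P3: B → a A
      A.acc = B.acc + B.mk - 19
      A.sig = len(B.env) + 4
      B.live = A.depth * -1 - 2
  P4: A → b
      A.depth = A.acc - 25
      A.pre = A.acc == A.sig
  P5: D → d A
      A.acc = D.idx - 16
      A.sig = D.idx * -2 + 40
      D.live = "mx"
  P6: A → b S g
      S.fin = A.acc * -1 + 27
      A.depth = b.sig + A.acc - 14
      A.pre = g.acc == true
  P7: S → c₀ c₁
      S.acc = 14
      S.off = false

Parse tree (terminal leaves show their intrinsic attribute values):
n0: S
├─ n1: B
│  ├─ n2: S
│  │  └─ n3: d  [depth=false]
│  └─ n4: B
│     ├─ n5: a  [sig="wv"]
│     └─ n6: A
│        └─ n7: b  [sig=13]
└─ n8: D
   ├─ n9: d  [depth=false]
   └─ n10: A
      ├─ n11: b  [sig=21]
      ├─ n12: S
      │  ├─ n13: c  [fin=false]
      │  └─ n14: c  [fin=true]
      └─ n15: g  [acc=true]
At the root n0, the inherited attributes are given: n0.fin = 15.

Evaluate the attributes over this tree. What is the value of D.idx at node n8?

19

1. n0.fin = 15  [given at root]
2. n1.acc = 29  [29]
3. n1.env = "pu"  ["pu"]
4. n1.mk = -8  [-8]
5. n2.fin = 8  [B₀.mk + 16]
6. n3.depth = false  [terminal]
7. n2.acc = 29  [29]
8. n2.off = false  [S.fin > 8]
9. n4.acc = 28  [S.acc + B₀.acc - 30]
10. n4.env = "yw"  ["yw"]
11. n4.mk = 12  [B₀.acc - 17]
12. n5.sig = "wv"  [terminal]
13. n6.acc = 21  [B.acc + B.mk - 19]
14. n6.sig = 6  [len(B.env) + 4]
15. n7.sig = 13  [terminal]
16. n6.depth = -4  [A.acc - 25]
17. n6.pre = false  [A.acc == A.sig]
18. n4.live = 2  [A.depth * -1 - 2]
19. n1.live = 11  [(if S.off then B₁.live else B₀.mk) + 19]
20. n8.idx = 19  [B.live + 8]
21. n9.depth = false  [terminal]
22. n10.acc = 3  [D.idx - 16]
23. n10.sig = 2  [D.idx * -2 + 40]
24. n11.sig = 21  [terminal]
25. n12.fin = 24  [A.acc * -1 + 27]
26. n13.fin = false  [terminal]
27. n14.fin = true  [terminal]
28. n12.acc = 14  [14]
29. n12.off = false  [false]
30. n15.acc = true  [terminal]
31. n10.depth = 10  [b.sig + A.acc - 14]
32. n10.pre = true  [g.acc == true]
33. n8.live = "mx"  ["mx"]
34. n0.acc = 6  [B.live * 3 - 27]
35. n0.off = true  [S.fin > 14]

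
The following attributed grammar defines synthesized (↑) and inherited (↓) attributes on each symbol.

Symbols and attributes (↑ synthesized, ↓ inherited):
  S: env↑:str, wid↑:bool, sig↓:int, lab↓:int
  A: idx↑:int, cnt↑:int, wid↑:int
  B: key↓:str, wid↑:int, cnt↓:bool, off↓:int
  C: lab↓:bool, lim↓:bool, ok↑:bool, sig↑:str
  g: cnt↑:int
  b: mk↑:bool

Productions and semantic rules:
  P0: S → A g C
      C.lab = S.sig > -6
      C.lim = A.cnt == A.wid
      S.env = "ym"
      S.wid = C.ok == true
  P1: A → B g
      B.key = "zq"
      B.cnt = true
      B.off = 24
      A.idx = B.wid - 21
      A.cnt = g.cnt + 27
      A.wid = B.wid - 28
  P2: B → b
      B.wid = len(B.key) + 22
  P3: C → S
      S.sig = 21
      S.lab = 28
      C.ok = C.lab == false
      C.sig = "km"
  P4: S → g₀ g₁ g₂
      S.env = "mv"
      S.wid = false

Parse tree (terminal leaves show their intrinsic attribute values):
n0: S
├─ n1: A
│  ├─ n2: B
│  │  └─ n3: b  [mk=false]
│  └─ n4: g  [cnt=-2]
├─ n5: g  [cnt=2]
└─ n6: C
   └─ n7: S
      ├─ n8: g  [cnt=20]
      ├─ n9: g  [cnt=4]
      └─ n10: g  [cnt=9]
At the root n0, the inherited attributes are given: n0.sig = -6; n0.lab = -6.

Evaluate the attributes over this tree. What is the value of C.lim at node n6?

1. n0.sig = -6  [given at root]
2. n0.lab = -6  [given at root]
3. n2.key = "zq"  ["zq"]
4. n2.cnt = true  [true]
5. n2.off = 24  [24]
6. n3.mk = false  [terminal]
7. n2.wid = 24  [len(B.key) + 22]
8. n4.cnt = -2  [terminal]
9. n1.idx = 3  [B.wid - 21]
10. n1.cnt = 25  [g.cnt + 27]
11. n1.wid = -4  [B.wid - 28]
12. n5.cnt = 2  [terminal]
13. n6.lab = false  [S.sig > -6]
14. n6.lim = false  [A.cnt == A.wid]
15. n7.sig = 21  [21]
16. n7.lab = 28  [28]
17. n8.cnt = 20  [terminal]
18. n9.cnt = 4  [terminal]
19. n10.cnt = 9  [terminal]
20. n7.env = "mv"  ["mv"]
21. n7.wid = false  [false]
22. n6.ok = true  [C.lab == false]
23. n6.sig = "km"  ["km"]
24. n0.env = "ym"  ["ym"]
25. n0.wid = true  [C.ok == true]

false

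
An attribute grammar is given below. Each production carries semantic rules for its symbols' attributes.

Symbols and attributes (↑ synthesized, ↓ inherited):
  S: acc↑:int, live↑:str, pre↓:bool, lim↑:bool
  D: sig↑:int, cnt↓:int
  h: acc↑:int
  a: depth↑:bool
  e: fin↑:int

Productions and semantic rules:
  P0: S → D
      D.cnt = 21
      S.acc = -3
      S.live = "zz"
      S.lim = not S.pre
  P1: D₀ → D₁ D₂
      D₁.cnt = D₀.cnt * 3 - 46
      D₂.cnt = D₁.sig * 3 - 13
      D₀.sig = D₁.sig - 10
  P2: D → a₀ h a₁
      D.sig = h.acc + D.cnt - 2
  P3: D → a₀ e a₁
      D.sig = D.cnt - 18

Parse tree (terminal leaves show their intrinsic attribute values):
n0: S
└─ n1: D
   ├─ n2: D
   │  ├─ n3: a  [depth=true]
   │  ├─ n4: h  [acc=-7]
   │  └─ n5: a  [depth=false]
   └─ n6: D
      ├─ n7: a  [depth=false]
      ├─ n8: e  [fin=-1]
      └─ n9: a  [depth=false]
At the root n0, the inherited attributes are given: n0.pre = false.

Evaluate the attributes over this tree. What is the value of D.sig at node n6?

-7

1. n0.pre = false  [given at root]
2. n1.cnt = 21  [21]
3. n2.cnt = 17  [D₀.cnt * 3 - 46]
4. n3.depth = true  [terminal]
5. n4.acc = -7  [terminal]
6. n5.depth = false  [terminal]
7. n2.sig = 8  [h.acc + D.cnt - 2]
8. n6.cnt = 11  [D₁.sig * 3 - 13]
9. n7.depth = false  [terminal]
10. n8.fin = -1  [terminal]
11. n9.depth = false  [terminal]
12. n6.sig = -7  [D.cnt - 18]
13. n1.sig = -2  [D₁.sig - 10]
14. n0.acc = -3  [-3]
15. n0.live = "zz"  ["zz"]
16. n0.lim = true  [not S.pre]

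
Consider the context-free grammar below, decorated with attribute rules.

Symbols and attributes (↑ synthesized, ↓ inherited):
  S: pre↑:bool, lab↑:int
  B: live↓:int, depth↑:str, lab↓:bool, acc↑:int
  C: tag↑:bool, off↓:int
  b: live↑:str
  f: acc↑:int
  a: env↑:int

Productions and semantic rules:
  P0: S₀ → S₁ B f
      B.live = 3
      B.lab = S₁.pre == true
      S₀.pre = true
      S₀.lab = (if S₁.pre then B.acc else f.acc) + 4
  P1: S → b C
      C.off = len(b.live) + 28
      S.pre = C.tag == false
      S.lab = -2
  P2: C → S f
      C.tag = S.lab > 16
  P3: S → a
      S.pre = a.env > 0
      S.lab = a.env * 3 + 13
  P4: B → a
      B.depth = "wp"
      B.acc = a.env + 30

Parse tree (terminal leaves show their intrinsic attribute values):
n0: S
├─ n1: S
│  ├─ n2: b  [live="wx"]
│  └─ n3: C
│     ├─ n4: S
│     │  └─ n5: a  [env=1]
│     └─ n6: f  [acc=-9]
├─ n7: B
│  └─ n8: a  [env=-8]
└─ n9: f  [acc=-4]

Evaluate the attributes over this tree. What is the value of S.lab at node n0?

1. n2.live = "wx"  [terminal]
2. n3.off = 30  [len(b.live) + 28]
3. n5.env = 1  [terminal]
4. n4.pre = true  [a.env > 0]
5. n4.lab = 16  [a.env * 3 + 13]
6. n6.acc = -9  [terminal]
7. n3.tag = false  [S.lab > 16]
8. n1.pre = true  [C.tag == false]
9. n1.lab = -2  [-2]
10. n7.live = 3  [3]
11. n7.lab = true  [S₁.pre == true]
12. n8.env = -8  [terminal]
13. n7.depth = "wp"  ["wp"]
14. n7.acc = 22  [a.env + 30]
15. n9.acc = -4  [terminal]
16. n0.pre = true  [true]
17. n0.lab = 26  [(if S₁.pre then B.acc else f.acc) + 4]

26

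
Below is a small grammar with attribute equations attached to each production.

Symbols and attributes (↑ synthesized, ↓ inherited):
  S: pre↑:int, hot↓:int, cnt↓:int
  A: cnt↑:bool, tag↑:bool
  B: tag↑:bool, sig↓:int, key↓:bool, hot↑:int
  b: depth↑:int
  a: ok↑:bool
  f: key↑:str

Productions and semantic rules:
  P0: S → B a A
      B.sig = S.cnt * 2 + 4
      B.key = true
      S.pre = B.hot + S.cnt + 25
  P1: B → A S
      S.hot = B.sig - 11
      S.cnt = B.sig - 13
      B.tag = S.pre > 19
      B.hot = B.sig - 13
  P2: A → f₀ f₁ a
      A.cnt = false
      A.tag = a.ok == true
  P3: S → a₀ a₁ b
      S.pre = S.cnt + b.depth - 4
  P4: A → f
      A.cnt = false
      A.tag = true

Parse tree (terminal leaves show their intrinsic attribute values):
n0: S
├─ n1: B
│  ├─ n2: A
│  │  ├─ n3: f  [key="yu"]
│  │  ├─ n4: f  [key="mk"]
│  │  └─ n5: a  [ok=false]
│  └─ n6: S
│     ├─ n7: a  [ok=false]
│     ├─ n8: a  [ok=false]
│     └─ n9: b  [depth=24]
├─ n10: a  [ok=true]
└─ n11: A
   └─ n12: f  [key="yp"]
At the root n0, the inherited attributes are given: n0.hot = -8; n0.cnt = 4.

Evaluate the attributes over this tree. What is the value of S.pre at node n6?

19

1. n0.hot = -8  [given at root]
2. n0.cnt = 4  [given at root]
3. n1.sig = 12  [S.cnt * 2 + 4]
4. n1.key = true  [true]
5. n3.key = "yu"  [terminal]
6. n4.key = "mk"  [terminal]
7. n5.ok = false  [terminal]
8. n2.cnt = false  [false]
9. n2.tag = false  [a.ok == true]
10. n6.hot = 1  [B.sig - 11]
11. n6.cnt = -1  [B.sig - 13]
12. n7.ok = false  [terminal]
13. n8.ok = false  [terminal]
14. n9.depth = 24  [terminal]
15. n6.pre = 19  [S.cnt + b.depth - 4]
16. n1.tag = false  [S.pre > 19]
17. n1.hot = -1  [B.sig - 13]
18. n10.ok = true  [terminal]
19. n12.key = "yp"  [terminal]
20. n11.cnt = false  [false]
21. n11.tag = true  [true]
22. n0.pre = 28  [B.hot + S.cnt + 25]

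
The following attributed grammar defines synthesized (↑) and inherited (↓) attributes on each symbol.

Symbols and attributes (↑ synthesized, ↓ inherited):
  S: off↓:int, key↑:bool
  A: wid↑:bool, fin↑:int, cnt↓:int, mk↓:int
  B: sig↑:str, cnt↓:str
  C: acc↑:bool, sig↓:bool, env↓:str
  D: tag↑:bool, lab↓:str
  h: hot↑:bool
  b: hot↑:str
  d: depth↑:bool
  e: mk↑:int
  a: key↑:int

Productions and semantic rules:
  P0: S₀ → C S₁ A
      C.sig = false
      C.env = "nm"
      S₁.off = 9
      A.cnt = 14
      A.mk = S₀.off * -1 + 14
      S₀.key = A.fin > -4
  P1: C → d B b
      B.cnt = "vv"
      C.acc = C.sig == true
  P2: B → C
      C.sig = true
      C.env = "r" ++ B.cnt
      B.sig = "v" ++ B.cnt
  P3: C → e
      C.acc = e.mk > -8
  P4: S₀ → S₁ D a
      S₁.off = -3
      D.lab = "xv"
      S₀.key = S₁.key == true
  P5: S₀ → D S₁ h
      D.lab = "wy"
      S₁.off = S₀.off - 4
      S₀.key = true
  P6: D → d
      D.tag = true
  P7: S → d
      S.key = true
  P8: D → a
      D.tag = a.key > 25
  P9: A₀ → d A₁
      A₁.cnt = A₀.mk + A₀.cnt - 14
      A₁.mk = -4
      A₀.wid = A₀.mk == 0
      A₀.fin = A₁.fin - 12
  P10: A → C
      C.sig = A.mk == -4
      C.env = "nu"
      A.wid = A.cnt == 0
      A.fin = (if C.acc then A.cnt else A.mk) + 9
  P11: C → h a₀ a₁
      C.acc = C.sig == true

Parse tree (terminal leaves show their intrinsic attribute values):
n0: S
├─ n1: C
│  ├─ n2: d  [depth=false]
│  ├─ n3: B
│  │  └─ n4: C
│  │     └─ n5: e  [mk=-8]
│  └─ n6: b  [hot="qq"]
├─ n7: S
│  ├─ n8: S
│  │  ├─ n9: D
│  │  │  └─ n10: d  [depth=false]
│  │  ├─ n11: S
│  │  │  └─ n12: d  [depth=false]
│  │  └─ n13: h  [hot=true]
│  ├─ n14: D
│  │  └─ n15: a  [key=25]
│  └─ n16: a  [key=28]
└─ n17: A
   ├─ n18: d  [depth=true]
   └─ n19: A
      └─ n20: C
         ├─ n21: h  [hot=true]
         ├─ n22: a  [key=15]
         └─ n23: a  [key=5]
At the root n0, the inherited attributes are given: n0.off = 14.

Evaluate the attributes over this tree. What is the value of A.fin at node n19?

9

1. n0.off = 14  [given at root]
2. n1.sig = false  [false]
3. n1.env = "nm"  ["nm"]
4. n2.depth = false  [terminal]
5. n3.cnt = "vv"  ["vv"]
6. n4.sig = true  [true]
7. n4.env = "rvv"  ["r" ++ B.cnt]
8. n5.mk = -8  [terminal]
9. n4.acc = false  [e.mk > -8]
10. n3.sig = "vvv"  ["v" ++ B.cnt]
11. n6.hot = "qq"  [terminal]
12. n1.acc = false  [C.sig == true]
13. n7.off = 9  [9]
14. n8.off = -3  [-3]
15. n9.lab = "wy"  ["wy"]
16. n10.depth = false  [terminal]
17. n9.tag = true  [true]
18. n11.off = -7  [S₀.off - 4]
19. n12.depth = false  [terminal]
20. n11.key = true  [true]
21. n13.hot = true  [terminal]
22. n8.key = true  [true]
23. n14.lab = "xv"  ["xv"]
24. n15.key = 25  [terminal]
25. n14.tag = false  [a.key > 25]
26. n16.key = 28  [terminal]
27. n7.key = true  [S₁.key == true]
28. n17.cnt = 14  [14]
29. n17.mk = 0  [S₀.off * -1 + 14]
30. n18.depth = true  [terminal]
31. n19.cnt = 0  [A₀.mk + A₀.cnt - 14]
32. n19.mk = -4  [-4]
33. n20.sig = true  [A.mk == -4]
34. n20.env = "nu"  ["nu"]
35. n21.hot = true  [terminal]
36. n22.key = 15  [terminal]
37. n23.key = 5  [terminal]
38. n20.acc = true  [C.sig == true]
39. n19.wid = true  [A.cnt == 0]
40. n19.fin = 9  [(if C.acc then A.cnt else A.mk) + 9]
41. n17.wid = true  [A₀.mk == 0]
42. n17.fin = -3  [A₁.fin - 12]
43. n0.key = true  [A.fin > -4]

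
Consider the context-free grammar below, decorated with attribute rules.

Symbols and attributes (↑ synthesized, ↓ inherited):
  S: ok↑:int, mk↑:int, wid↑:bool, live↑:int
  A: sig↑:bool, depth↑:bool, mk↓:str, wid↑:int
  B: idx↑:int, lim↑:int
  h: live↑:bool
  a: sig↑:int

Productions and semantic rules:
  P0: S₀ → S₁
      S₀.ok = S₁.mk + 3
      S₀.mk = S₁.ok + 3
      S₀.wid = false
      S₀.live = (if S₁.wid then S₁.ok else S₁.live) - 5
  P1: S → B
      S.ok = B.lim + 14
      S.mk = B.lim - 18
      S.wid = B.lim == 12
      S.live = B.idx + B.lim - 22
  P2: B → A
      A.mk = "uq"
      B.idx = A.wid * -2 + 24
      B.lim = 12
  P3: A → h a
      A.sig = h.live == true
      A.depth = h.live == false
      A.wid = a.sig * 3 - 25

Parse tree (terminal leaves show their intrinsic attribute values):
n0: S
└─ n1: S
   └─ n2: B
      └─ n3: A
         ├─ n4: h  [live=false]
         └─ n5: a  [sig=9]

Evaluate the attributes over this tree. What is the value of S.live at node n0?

1. n3.mk = "uq"  ["uq"]
2. n4.live = false  [terminal]
3. n5.sig = 9  [terminal]
4. n3.sig = false  [h.live == true]
5. n3.depth = true  [h.live == false]
6. n3.wid = 2  [a.sig * 3 - 25]
7. n2.idx = 20  [A.wid * -2 + 24]
8. n2.lim = 12  [12]
9. n1.ok = 26  [B.lim + 14]
10. n1.mk = -6  [B.lim - 18]
11. n1.wid = true  [B.lim == 12]
12. n1.live = 10  [B.idx + B.lim - 22]
13. n0.ok = -3  [S₁.mk + 3]
14. n0.mk = 29  [S₁.ok + 3]
15. n0.wid = false  [false]
16. n0.live = 21  [(if S₁.wid then S₁.ok else S₁.live) - 5]

21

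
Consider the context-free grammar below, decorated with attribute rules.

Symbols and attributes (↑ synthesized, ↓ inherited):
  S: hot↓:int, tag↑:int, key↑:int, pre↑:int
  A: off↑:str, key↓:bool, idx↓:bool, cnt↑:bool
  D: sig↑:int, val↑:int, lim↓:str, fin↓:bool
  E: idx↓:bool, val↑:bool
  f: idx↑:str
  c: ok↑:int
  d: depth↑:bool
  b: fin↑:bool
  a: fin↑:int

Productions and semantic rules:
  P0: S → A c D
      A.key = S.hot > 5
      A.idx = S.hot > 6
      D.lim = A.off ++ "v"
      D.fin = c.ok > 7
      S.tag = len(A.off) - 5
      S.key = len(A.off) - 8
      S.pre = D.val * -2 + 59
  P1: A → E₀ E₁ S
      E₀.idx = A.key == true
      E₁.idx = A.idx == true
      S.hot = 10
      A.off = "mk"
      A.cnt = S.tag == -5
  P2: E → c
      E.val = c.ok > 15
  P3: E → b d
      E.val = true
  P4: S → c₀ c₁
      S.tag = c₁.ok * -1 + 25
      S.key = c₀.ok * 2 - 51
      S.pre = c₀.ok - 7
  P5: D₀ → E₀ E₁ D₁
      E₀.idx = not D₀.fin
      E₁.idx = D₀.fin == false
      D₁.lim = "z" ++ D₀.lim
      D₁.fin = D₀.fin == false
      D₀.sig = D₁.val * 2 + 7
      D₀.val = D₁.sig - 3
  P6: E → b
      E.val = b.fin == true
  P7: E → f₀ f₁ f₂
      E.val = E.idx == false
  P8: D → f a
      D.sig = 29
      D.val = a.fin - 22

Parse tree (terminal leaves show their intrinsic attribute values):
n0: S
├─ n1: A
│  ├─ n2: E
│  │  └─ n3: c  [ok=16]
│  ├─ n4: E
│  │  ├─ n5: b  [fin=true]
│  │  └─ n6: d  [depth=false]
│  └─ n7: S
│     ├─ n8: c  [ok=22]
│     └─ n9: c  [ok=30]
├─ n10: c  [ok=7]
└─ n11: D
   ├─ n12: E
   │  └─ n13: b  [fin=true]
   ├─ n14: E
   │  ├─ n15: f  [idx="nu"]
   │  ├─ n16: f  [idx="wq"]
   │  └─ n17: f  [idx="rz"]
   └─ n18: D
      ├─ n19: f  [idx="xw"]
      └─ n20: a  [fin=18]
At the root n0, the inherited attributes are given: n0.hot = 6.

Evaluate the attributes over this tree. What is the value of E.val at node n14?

1. n0.hot = 6  [given at root]
2. n1.key = true  [S.hot > 5]
3. n1.idx = false  [S.hot > 6]
4. n2.idx = true  [A.key == true]
5. n3.ok = 16  [terminal]
6. n2.val = true  [c.ok > 15]
7. n4.idx = false  [A.idx == true]
8. n5.fin = true  [terminal]
9. n6.depth = false  [terminal]
10. n4.val = true  [true]
11. n7.hot = 10  [10]
12. n8.ok = 22  [terminal]
13. n9.ok = 30  [terminal]
14. n7.tag = -5  [c₁.ok * -1 + 25]
15. n7.key = -7  [c₀.ok * 2 - 51]
16. n7.pre = 15  [c₀.ok - 7]
17. n1.off = "mk"  ["mk"]
18. n1.cnt = true  [S.tag == -5]
19. n10.ok = 7  [terminal]
20. n11.lim = "mkv"  [A.off ++ "v"]
21. n11.fin = false  [c.ok > 7]
22. n12.idx = true  [not D₀.fin]
23. n13.fin = true  [terminal]
24. n12.val = true  [b.fin == true]
25. n14.idx = true  [D₀.fin == false]
26. n15.idx = "nu"  [terminal]
27. n16.idx = "wq"  [terminal]
28. n17.idx = "rz"  [terminal]
29. n14.val = false  [E.idx == false]
30. n18.lim = "zmkv"  ["z" ++ D₀.lim]
31. n18.fin = true  [D₀.fin == false]
32. n19.idx = "xw"  [terminal]
33. n20.fin = 18  [terminal]
34. n18.sig = 29  [29]
35. n18.val = -4  [a.fin - 22]
36. n11.sig = -1  [D₁.val * 2 + 7]
37. n11.val = 26  [D₁.sig - 3]
38. n0.tag = -3  [len(A.off) - 5]
39. n0.key = -6  [len(A.off) - 8]
40. n0.pre = 7  [D.val * -2 + 59]

false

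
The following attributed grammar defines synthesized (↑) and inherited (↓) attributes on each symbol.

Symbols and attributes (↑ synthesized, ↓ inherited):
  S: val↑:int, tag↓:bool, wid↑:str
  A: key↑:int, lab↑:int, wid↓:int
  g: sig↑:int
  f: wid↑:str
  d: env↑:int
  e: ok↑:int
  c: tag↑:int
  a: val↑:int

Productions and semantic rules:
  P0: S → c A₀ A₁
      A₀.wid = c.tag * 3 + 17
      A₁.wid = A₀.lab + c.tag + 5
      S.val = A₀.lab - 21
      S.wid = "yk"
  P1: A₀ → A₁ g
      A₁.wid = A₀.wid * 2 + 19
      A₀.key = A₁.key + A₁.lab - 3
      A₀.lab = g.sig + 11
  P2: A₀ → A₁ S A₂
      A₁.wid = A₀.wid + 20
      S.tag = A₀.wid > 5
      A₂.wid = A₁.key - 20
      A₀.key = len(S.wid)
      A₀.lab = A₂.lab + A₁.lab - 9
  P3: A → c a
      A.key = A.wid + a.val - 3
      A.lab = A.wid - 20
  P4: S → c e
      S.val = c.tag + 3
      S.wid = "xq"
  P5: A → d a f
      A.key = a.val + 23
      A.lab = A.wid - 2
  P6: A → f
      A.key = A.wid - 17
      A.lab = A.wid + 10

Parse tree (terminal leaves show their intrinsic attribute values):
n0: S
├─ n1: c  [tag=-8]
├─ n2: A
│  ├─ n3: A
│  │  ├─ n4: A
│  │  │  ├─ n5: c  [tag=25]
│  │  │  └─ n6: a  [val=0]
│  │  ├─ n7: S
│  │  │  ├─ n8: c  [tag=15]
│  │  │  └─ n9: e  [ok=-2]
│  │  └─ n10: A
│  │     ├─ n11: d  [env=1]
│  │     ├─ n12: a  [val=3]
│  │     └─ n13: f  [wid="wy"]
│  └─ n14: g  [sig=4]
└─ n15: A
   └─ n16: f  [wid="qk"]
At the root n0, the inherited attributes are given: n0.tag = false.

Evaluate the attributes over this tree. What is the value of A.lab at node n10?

0

1. n0.tag = false  [given at root]
2. n1.tag = -8  [terminal]
3. n2.wid = -7  [c.tag * 3 + 17]
4. n3.wid = 5  [A₀.wid * 2 + 19]
5. n4.wid = 25  [A₀.wid + 20]
6. n5.tag = 25  [terminal]
7. n6.val = 0  [terminal]
8. n4.key = 22  [A.wid + a.val - 3]
9. n4.lab = 5  [A.wid - 20]
10. n7.tag = false  [A₀.wid > 5]
11. n8.tag = 15  [terminal]
12. n9.ok = -2  [terminal]
13. n7.val = 18  [c.tag + 3]
14. n7.wid = "xq"  ["xq"]
15. n10.wid = 2  [A₁.key - 20]
16. n11.env = 1  [terminal]
17. n12.val = 3  [terminal]
18. n13.wid = "wy"  [terminal]
19. n10.key = 26  [a.val + 23]
20. n10.lab = 0  [A.wid - 2]
21. n3.key = 2  [len(S.wid)]
22. n3.lab = -4  [A₂.lab + A₁.lab - 9]
23. n14.sig = 4  [terminal]
24. n2.key = -5  [A₁.key + A₁.lab - 3]
25. n2.lab = 15  [g.sig + 11]
26. n15.wid = 12  [A₀.lab + c.tag + 5]
27. n16.wid = "qk"  [terminal]
28. n15.key = -5  [A.wid - 17]
29. n15.lab = 22  [A.wid + 10]
30. n0.val = -6  [A₀.lab - 21]
31. n0.wid = "yk"  ["yk"]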